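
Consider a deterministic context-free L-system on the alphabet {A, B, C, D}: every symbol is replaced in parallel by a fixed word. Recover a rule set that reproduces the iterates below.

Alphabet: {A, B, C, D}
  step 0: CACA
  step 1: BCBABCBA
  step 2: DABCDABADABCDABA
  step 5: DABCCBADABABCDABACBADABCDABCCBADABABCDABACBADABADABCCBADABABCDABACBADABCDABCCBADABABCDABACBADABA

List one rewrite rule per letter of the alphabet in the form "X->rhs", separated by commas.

A->BA, B->DA, C->BC, D->C

  step 1 ⇒ step 2: BCBABCBA ⇒ DA·BC·DA·BA·DA·BC·DA·BA
    A ↦ BA
    B ↦ DA
    C ↦ BC
    D ↦ C  (constrained at step 2)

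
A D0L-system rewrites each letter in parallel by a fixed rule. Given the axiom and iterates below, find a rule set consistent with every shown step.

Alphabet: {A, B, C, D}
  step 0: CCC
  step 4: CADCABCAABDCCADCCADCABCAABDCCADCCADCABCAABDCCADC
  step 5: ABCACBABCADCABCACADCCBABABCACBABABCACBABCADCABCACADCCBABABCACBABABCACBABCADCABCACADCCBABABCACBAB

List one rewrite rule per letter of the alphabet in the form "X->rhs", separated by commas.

  step 4 ⇒ step 5: CADCABCAABDCCADCCADCABCAABDCCADCCADCABCAABDCCADC ⇒ AB·CA·CB·AB·CA·DC·AB·CA·CA·DC·CB·AB·AB·CA·CB·AB·AB·CA·CB·AB·CA·DC·AB·CA·CA·DC·CB·AB·AB·CA·CB·AB·AB·CA·CB·AB·CA·DC·AB·CA·CA·DC·CB·AB·AB·CA·CB·AB
    A ↦ CA
    B ↦ DC
    C ↦ AB
    D ↦ CB

A->CA, B->DC, C->AB, D->CB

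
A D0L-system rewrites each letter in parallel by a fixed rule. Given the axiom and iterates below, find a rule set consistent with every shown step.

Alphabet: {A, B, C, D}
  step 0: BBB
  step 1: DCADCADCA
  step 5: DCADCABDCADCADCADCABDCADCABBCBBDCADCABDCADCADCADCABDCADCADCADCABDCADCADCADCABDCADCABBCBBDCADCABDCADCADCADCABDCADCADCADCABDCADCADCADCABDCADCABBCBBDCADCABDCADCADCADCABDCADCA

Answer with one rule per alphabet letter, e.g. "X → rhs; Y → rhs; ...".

  step 0 ⇒ step 1: BBB ⇒ DCA·DCA·DCA
    B ↦ DCA
    A ↦ CBB  (constrained at step 1)
    C ↦ B  (constrained at step 1)
    D ↦ B  (constrained at step 1)

A->CBB, B->DCA, C->B, D->B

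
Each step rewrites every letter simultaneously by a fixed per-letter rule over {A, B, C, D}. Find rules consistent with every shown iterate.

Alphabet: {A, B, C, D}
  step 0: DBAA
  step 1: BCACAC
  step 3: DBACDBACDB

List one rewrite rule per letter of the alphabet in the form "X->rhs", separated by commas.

  step 0 ⇒ step 1: DBAA ⇒ B·C·AC·AC
    A ↦ AC
    B ↦ C
    D ↦ B
    C ↦ D  (constrained at step 1)

A->AC, B->C, C->D, D->B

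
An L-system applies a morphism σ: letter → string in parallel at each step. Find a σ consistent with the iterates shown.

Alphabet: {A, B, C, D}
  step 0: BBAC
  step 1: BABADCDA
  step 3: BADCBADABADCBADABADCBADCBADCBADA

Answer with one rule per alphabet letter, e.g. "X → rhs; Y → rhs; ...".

  step 0 ⇒ step 1: BBAC ⇒ BA·BA·DC·DA
    A ↦ DC
    B ↦ BA
    C ↦ DA
    D ↦ BA  (constrained at step 1)

A->DC, B->BA, C->DA, D->BA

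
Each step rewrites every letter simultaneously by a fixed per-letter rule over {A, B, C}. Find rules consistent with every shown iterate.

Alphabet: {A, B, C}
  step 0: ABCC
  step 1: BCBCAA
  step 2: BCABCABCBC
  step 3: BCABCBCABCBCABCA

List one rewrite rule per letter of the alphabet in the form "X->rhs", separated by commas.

A->BC, B->BC, C->A

  step 2 ⇒ step 3: BCABCABCBC ⇒ BC·A·BC·BC·A·BC·BC·A·BC·A
    A ↦ BC
    B ↦ BC
    C ↦ A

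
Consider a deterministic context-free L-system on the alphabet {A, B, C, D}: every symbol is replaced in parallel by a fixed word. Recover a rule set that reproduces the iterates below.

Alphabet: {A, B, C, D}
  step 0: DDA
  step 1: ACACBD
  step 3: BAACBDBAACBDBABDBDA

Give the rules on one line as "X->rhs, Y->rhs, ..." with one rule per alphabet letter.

  step 0 ⇒ step 1: DDA ⇒ AC·AC·BD
    A ↦ BD
    D ↦ AC
    B ↦ BA  (constrained at step 1)
    C ↦ A  (constrained at step 1)

A->BD, B->BA, C->A, D->AC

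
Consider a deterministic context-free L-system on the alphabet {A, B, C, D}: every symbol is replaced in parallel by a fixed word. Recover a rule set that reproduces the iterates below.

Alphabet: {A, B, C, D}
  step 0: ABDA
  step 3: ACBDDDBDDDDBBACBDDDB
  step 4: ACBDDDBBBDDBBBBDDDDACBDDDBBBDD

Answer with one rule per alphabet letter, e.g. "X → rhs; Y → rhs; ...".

  step 3 ⇒ step 4: ACBDDDBDDDDBBACBDDDB ⇒ AC·BD·DD·B·B·B·DD·B·B·B·B·DD·DD·AC·BD·DD·B·B·B·DD
    A ↦ AC
    B ↦ DD
    C ↦ BD
    D ↦ B

A->AC, B->DD, C->BD, D->B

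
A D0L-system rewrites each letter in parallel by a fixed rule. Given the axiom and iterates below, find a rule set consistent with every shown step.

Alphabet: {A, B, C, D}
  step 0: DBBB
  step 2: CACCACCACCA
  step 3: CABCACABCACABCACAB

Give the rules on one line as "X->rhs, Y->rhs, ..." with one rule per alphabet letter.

A->B, B->DC, C->CA, D->C

  step 2 ⇒ step 3: CACCACCACCA ⇒ CA·B·CA·CA·B·CA·CA·B·CA·CA·B
    A ↦ B
    C ↦ CA
    B ↦ DC  (constrained at step 0)
    D ↦ C  (constrained at step 0)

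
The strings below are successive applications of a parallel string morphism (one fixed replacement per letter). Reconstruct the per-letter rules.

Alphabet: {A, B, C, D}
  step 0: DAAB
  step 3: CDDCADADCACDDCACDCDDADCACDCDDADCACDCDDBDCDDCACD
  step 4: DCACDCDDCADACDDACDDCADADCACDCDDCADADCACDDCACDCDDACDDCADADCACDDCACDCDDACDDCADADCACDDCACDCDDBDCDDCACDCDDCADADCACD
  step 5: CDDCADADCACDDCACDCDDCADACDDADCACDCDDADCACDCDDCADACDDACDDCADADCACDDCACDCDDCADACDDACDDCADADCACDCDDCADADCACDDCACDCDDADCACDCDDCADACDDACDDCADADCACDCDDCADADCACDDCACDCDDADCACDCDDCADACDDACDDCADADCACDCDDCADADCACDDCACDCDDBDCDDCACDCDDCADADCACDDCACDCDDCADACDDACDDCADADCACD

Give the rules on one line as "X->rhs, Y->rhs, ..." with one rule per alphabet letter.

  step 4 ⇒ step 5: DCACDCDDCADACDDACDDCADADCACDCDDCADADCACDDCACDCDDACDDCADADCACDDCACDCDDACDDCADADCACDDCACDCDDBDCDDCACDCDDCADADCACD ⇒ CD·DCA·DA·DCA·CD·DCA·CD·CD·DCA·DA·CD·DA·DCA·CD·CD·DA·DCA·CD·CD·DCA·DA·CD·DA·CD·DCA·DA·DCA·CD·DCA·CD·CD·DCA·DA·CD·DA·CD·DCA·DA·DCA·CD·CD·DCA·DA·DCA·CD·DCA·CD·CD·DA·DCA·CD·CD·DCA·DA·CD·DA·CD·DCA·DA·DCA·CD·CD·DCA·DA·DCA·CD·DCA·CD·CD·DA·DCA·CD·CD·DCA·DA·CD·DA·CD·DCA·DA·DCA·CD·CD·DCA·DA·DCA·CD·DCA·CD·CD·DBD·CD·DCA·CD·CD·DCA·DA·DCA·CD·DCA·CD·CD·DCA·DA·CD·DA·CD·DCA·DA·DCA·CD
    A ↦ DA
    B ↦ DBD
    C ↦ DCA
    D ↦ CD

A->DA, B->DBD, C->DCA, D->CD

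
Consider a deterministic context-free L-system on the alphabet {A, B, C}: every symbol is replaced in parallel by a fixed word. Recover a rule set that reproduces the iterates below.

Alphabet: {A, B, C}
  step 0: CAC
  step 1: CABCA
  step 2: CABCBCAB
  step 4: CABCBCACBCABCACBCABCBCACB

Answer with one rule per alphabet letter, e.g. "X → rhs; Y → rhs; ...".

  step 1 ⇒ step 2: CABCA ⇒ CA·B·CB·CA·B
    A ↦ B
    B ↦ CB
    C ↦ CA

A->B, B->CB, C->CA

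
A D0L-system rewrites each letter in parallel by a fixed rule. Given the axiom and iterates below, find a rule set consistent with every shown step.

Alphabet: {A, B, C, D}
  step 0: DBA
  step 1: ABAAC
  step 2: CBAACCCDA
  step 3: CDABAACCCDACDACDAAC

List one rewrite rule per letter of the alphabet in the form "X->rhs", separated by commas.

A->C, B->BAA, C->CDA, D->A

  step 2 ⇒ step 3: CBAACCCDA ⇒ CDA·BAA·C·C·CDA·CDA·CDA·A·C
    A ↦ C
    B ↦ BAA
    C ↦ CDA
    D ↦ A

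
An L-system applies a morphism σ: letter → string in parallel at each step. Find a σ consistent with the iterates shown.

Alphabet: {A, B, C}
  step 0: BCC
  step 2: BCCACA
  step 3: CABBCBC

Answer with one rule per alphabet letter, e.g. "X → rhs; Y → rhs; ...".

  step 2 ⇒ step 3: BCCACA ⇒ CA·B·B·C·B·C
    A ↦ C
    B ↦ CA
    C ↦ B

A->C, B->CA, C->B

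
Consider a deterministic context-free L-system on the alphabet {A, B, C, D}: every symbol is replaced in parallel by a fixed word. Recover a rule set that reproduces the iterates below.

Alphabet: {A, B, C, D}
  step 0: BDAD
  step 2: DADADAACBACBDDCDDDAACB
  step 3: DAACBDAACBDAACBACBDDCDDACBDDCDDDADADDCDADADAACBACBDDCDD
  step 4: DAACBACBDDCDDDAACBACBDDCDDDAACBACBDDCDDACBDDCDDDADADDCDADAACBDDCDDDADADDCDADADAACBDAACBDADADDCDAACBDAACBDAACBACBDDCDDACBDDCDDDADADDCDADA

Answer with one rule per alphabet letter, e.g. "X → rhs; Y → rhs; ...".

  step 3 ⇒ step 4: DAACBDAACBDAACBACBDDCDDACBDDCDDDADADDCDADADAACBACBDDCDD ⇒ DA·ACB·ACB·DDC·DD·DA·ACB·ACB·DDC·DD·DA·ACB·ACB·DDC·DD·ACB·DDC·DD·DA·DA·DDC·DA·DA·ACB·DDC·DD·DA·DA·DDC·DA·DA·DA·ACB·DA·ACB·DA·DA·DDC·DA·ACB·DA·ACB·DA·ACB·ACB·DDC·DD·ACB·DDC·DD·DA·DA·DDC·DA·DA
    A ↦ ACB
    B ↦ DD
    C ↦ DDC
    D ↦ DA

A->ACB, B->DD, C->DDC, D->DA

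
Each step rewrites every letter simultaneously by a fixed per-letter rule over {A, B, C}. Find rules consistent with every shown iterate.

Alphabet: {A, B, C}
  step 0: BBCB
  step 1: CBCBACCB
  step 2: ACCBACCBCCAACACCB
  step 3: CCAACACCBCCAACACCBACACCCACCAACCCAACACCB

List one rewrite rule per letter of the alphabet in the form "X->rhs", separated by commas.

  step 2 ⇒ step 3: ACCBACCBCCAACACCB ⇒ CCA·AC·AC·CB·CCA·AC·AC·CB·AC·AC·CCA·CCA·AC·CCA·AC·AC·CB
    A ↦ CCA
    B ↦ CB
    C ↦ AC

A->CCA, B->CB, C->AC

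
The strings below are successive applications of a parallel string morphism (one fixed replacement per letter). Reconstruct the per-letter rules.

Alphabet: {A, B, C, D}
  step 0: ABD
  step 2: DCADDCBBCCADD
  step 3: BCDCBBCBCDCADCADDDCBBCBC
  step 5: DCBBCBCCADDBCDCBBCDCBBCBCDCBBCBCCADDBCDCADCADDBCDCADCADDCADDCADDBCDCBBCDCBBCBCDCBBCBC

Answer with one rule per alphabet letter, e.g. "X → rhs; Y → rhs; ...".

  step 2 ⇒ step 3: DCADDCBBCCADD ⇒ BC·D·CB·BC·BC·D·CAD·CAD·D·D·CB·BC·BC
    A ↦ CB
    B ↦ CAD
    C ↦ D
    D ↦ BC

A->CB, B->CAD, C->D, D->BC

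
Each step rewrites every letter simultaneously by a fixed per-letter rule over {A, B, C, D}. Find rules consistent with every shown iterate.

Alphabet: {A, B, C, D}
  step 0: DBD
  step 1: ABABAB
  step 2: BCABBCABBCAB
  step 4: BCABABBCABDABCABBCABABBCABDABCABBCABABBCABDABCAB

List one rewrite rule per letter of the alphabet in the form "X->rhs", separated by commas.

  step 1 ⇒ step 2: ABABAB ⇒ BC·AB·BC·AB·BC·AB
    A ↦ BC
    B ↦ AB
    C ↦ DA  (constrained at step 2)
  step 0 ⇒ step 1: DBD ⇒ AB·AB·AB
    D ↦ AB

A->BC, B->AB, C->DA, D->AB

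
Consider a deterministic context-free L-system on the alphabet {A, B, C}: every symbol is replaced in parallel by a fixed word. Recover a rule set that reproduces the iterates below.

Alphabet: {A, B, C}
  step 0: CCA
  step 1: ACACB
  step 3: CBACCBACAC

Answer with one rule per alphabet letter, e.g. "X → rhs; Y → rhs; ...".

A->B, B->C, C->AC

  step 0 ⇒ step 1: CCA ⇒ AC·AC·B
    A ↦ B
    C ↦ AC
    B ↦ C  (constrained at step 1)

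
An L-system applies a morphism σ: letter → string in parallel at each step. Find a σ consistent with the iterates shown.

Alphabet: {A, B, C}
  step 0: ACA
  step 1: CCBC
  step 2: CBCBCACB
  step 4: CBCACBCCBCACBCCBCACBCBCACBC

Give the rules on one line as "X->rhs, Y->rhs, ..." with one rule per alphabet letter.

  step 1 ⇒ step 2: CCBC ⇒ CB·CB·CA·CB
    B ↦ CA
    C ↦ CB
  step 0 ⇒ step 1: ACA ⇒ C·CB·C
    A ↦ C

A->C, B->CA, C->CB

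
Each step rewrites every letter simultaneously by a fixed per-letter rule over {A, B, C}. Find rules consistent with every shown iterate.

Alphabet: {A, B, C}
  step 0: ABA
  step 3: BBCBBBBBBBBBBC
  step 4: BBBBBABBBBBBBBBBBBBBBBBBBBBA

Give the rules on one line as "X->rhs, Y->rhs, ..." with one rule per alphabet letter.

A->C, B->BB, C->BA

  step 3 ⇒ step 4: BBCBBBBBBBBBBC ⇒ BB·BB·BA·BB·BB·BB·BB·BB·BB·BB·BB·BB·BB·BA
    B ↦ BB
    C ↦ BA
    A ↦ C  (constrained at step 0)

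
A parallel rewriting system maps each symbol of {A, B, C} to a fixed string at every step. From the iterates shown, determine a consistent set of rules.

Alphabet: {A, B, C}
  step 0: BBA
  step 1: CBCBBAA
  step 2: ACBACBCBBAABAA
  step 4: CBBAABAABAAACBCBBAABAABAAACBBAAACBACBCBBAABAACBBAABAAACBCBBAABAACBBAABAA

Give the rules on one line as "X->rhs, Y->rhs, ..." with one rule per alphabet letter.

  step 1 ⇒ step 2: CBCBBAA ⇒ A·CB·A·CB·CB·BAA·BAA
    A ↦ BAA
    B ↦ CB
    C ↦ A

A->BAA, B->CB, C->A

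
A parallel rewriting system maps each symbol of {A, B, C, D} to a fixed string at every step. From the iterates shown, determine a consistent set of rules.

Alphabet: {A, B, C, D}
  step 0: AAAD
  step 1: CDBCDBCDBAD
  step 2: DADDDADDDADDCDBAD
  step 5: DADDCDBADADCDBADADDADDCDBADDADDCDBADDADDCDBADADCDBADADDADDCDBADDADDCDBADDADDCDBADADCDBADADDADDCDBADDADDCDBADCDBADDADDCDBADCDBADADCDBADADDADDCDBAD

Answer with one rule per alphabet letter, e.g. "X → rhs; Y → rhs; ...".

  step 1 ⇒ step 2: CDBCDBCDBAD ⇒ D·AD·D·D·AD·D·D·AD·D·CDB·AD
    A ↦ CDB
    B ↦ D
    C ↦ D
    D ↦ AD

A->CDB, B->D, C->D, D->AD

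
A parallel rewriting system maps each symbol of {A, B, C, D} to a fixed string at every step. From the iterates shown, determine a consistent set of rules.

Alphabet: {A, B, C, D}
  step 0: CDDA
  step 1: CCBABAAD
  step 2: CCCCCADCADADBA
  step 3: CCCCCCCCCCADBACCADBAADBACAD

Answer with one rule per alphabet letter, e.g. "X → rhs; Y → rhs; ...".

  step 2 ⇒ step 3: CCCCCADCADADBA ⇒ CC·CC·CC·CC·CC·AD·BA·CC·AD·BA·AD·BA·C·AD
    A ↦ AD
    B ↦ C
    C ↦ CC
    D ↦ BA

A->AD, B->C, C->CC, D->BA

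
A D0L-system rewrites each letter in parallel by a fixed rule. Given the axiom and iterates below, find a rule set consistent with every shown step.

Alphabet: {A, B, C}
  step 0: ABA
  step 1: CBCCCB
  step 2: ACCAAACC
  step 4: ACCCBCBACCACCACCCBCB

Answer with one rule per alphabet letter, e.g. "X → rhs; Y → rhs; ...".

A->CB, B->CC, C->A

  step 1 ⇒ step 2: CBCCCB ⇒ A·CC·A·A·A·CC
    B ↦ CC
    C ↦ A
  step 0 ⇒ step 1: ABA ⇒ CB·CC·CB
    A ↦ CB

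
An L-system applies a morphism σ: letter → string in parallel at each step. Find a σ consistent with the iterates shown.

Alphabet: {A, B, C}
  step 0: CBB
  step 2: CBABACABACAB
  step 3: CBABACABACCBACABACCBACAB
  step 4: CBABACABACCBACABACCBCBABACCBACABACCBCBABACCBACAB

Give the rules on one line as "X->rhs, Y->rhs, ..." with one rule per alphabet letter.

  step 3 ⇒ step 4: CBABACABACCBACABACCBACAB ⇒ CB·AB·AC·AB·AC·CB·AC·AB·AC·CB·CB·AB·AC·CB·AC·AB·AC·CB·CB·AB·AC·CB·AC·AB
    A ↦ AC
    B ↦ AB
    C ↦ CB

A->AC, B->AB, C->CB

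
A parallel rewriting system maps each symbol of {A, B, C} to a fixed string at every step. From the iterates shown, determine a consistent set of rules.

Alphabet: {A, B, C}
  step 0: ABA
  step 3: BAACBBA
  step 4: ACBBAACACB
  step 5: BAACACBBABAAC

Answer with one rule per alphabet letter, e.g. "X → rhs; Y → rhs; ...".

A->B, B->AC, C->A

  step 4 ⇒ step 5: ACBBAACACB ⇒ B·A·AC·AC·B·B·A·B·A·AC
    A ↦ B
    B ↦ AC
    C ↦ A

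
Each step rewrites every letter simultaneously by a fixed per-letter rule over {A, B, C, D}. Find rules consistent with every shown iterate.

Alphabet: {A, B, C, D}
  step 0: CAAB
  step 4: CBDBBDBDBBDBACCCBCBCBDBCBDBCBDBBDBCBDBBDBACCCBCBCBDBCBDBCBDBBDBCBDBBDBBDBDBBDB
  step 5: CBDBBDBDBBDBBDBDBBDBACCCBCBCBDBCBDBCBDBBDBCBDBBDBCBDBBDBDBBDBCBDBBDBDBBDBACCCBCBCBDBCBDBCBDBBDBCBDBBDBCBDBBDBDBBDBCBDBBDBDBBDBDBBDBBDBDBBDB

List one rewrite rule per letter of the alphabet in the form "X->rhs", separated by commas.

  step 4 ⇒ step 5: CBDBBDBDBBDBACCCBCBCBDBCBDBCBDBBDBCBDBBDBACCCBCBCBDBCBDBCBDBBDBCBDBBDBBDBDBBDB ⇒ CB·DB·B·DB·DB·B·DB·B·DB·DB·B·DB·ACC·CB·CB·CB·DB·CB·DB·CB·DB·B·DB·CB·DB·B·DB·CB·DB·B·DB·DB·B·DB·CB·DB·B·DB·DB·B·DB·ACC·CB·CB·CB·DB·CB·DB·CB·DB·B·DB·CB·DB·B·DB·CB·DB·B·DB·DB·B·DB·CB·DB·B·DB·DB·B·DB·DB·B·DB·B·DB·DB·B·DB
    A ↦ ACC
    B ↦ DB
    C ↦ CB
    D ↦ B

A->ACC, B->DB, C->CB, D->B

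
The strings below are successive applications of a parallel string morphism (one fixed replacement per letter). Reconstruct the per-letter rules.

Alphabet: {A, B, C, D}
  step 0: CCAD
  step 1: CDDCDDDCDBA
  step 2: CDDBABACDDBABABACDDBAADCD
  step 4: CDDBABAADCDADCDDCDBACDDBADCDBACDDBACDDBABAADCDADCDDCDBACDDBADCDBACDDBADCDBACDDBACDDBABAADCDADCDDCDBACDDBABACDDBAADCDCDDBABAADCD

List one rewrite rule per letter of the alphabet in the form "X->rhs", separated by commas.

  step 1 ⇒ step 2: CDDCDDDCDBA ⇒ CDD·BA·BA·CDD·BA·BA·BA·CDD·BA·A·DCD
    A ↦ DCD
    B ↦ A
    C ↦ CDD
    D ↦ BA

A->DCD, B->A, C->CDD, D->BA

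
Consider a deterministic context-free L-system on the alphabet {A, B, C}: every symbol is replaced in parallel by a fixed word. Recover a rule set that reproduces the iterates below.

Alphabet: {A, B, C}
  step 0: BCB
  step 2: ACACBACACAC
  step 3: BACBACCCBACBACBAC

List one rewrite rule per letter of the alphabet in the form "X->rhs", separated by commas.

  step 2 ⇒ step 3: ACACBACACAC ⇒ B·AC·B·AC·CC·B·AC·B·AC·B·AC
    A ↦ B
    B ↦ CC
    C ↦ AC

A->B, B->CC, C->AC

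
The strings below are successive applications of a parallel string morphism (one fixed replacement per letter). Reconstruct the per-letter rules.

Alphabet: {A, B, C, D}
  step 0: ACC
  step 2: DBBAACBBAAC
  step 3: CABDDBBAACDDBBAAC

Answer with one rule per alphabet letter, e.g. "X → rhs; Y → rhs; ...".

A->B, B->D, C->AAC, D->CAB

  step 2 ⇒ step 3: DBBAACBBAAC ⇒ CAB·D·D·B·B·AAC·D·D·B·B·AAC
    A ↦ B
    B ↦ D
    C ↦ AAC
    D ↦ CAB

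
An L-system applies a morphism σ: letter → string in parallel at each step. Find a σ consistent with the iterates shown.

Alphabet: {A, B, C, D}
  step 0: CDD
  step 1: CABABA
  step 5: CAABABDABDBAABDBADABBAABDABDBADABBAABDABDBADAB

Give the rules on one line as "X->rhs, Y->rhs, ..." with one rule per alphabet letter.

  step 0 ⇒ step 1: CDD ⇒ CA·BA·BA
    C ↦ CA
    D ↦ BA
    A ↦ AB  (constrained at step 1)
    B ↦ D  (constrained at step 1)

A->AB, B->D, C->CA, D->BA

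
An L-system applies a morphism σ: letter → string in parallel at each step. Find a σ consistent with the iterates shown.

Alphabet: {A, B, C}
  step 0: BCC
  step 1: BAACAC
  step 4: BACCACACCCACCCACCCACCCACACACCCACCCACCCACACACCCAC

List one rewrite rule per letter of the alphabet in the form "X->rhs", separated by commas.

A->CC, B->BA, C->AC

  step 0 ⇒ step 1: BCC ⇒ BA·AC·AC
    B ↦ BA
    C ↦ AC
    A ↦ CC  (constrained at step 1)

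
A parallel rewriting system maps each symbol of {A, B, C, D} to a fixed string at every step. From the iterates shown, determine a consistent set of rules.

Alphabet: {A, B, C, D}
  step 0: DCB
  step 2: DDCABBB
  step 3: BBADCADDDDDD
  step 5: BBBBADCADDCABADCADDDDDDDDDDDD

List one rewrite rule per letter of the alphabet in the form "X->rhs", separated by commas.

A->CA, B->DD, C->AD, D->B

  step 2 ⇒ step 3: DDCABBB ⇒ B·B·AD·CA·DD·DD·DD
    A ↦ CA
    B ↦ DD
    C ↦ AD
    D ↦ B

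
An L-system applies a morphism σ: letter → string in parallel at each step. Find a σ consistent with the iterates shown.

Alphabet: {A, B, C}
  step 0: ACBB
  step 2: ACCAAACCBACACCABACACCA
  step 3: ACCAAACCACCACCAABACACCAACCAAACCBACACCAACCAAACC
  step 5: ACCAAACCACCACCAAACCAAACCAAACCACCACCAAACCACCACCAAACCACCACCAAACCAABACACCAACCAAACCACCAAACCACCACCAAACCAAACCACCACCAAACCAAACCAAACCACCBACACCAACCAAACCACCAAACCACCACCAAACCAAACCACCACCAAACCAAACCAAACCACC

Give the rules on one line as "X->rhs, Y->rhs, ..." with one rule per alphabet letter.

A->ACC, B->BAC, C->A

  step 2 ⇒ step 3: ACCAAACCBACACCABACACCA ⇒ ACC·A·A·ACC·ACC·ACC·A·A·BAC·ACC·A·ACC·A·A·ACC·BAC·ACC·A·ACC·A·A·ACC
    A ↦ ACC
    B ↦ BAC
    C ↦ A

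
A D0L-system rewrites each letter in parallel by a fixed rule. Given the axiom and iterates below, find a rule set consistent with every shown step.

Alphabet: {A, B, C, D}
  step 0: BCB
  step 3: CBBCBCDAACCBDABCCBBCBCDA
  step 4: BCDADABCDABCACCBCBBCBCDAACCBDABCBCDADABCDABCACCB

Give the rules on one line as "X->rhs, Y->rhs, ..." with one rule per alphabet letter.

A->CB, B->DA, C->BC, D->AC

  step 3 ⇒ step 4: CBBCBCDAACCBDABCCBBCBCDA ⇒ BC·DA·DA·BC·DA·BC·AC·CB·CB·BC·BC·DA·AC·CB·DA·BC·BC·DA·DA·BC·DA·BC·AC·CB
    A ↦ CB
    B ↦ DA
    C ↦ BC
    D ↦ AC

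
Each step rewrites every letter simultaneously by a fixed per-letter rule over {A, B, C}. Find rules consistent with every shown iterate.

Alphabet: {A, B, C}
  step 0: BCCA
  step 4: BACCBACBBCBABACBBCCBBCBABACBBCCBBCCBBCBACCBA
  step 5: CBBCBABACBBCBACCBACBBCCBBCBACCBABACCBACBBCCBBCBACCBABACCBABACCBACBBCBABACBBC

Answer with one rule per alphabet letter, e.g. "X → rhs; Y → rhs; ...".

A->BBC, B->C, C->BA

  step 4 ⇒ step 5: BACCBACBBCBABACBBCCBBCBABACBBCCBBCCBBCBACCBA ⇒ C·BBC·BA·BA·C·BBC·BA·C·C·BA·C·BBC·C·BBC·BA·C·C·BA·BA·C·C·BA·C·BBC·C·BBC·BA·C·C·BA·BA·C·C·BA·BA·C·C·BA·C·BBC·BA·BA·C·BBC
    A ↦ BBC
    B ↦ C
    C ↦ BA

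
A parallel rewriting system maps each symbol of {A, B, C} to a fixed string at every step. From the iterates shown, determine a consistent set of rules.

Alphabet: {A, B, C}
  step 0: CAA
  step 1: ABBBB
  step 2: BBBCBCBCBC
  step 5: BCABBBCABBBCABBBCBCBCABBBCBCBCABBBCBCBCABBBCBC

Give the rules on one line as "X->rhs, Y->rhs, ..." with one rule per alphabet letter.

  step 1 ⇒ step 2: ABBBB ⇒ BB·BC·BC·BC·BC
    A ↦ BB
    B ↦ BC
  step 0 ⇒ step 1: CAA ⇒ A·BB·BB
    C ↦ A

A->BB, B->BC, C->A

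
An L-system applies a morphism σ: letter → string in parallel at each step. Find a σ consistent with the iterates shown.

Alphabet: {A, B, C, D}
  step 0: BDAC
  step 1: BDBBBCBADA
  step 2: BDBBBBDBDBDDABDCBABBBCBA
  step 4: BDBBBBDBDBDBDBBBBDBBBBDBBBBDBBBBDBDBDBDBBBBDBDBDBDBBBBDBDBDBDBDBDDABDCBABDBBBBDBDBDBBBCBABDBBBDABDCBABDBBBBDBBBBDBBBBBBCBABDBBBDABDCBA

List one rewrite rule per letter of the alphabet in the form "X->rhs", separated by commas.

A->CBA, B->BD, C->DA, D->BBB

  step 1 ⇒ step 2: BDBBBCBADA ⇒ BD·BBB·BD·BD·BD·DA·BD·CBA·BBB·CBA
    A ↦ CBA
    B ↦ BD
    C ↦ DA
    D ↦ BBB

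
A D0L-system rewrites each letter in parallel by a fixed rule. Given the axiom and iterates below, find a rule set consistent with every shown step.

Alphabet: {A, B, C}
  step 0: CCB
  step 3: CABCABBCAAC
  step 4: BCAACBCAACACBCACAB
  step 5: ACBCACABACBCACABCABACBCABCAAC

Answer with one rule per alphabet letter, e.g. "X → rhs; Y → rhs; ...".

A->CA, B->AC, C->B

  step 4 ⇒ step 5: BCAACBCAACACBCACAB ⇒ AC·B·CA·CA·B·AC·B·CA·CA·B·CA·B·AC·B·CA·B·CA·AC
    A ↦ CA
    B ↦ AC
    C ↦ B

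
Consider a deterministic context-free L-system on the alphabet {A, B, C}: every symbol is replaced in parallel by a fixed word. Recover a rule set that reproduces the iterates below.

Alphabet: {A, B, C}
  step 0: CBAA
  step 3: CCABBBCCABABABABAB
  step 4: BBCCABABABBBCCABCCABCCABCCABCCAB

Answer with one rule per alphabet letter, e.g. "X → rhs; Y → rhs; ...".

A->CC, B->AB, C->B

  step 3 ⇒ step 4: CCABBBCCABABABABAB ⇒ B·B·CC·AB·AB·AB·B·B·CC·AB·CC·AB·CC·AB·CC·AB·CC·AB
    A ↦ CC
    B ↦ AB
    C ↦ B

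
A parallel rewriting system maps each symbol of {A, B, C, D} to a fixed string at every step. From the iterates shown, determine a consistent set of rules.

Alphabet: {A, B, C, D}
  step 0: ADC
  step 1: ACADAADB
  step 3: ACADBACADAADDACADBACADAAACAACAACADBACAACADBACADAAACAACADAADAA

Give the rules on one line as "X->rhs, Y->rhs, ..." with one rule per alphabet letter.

A->ACA, B->DD, C->DB, D->DAA

  step 0 ⇒ step 1: ADC ⇒ ACA·DAA·DB
    A ↦ ACA
    C ↦ DB
    D ↦ DAA
    B ↦ DD  (constrained at step 1)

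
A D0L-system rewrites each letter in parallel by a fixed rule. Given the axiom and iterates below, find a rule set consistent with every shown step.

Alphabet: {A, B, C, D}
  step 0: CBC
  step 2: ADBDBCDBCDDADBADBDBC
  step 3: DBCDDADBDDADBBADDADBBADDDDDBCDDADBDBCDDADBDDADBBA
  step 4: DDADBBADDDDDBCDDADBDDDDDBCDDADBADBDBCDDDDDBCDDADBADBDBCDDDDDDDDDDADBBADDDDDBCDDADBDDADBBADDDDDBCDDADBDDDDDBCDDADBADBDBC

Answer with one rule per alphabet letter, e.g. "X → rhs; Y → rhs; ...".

  step 3 ⇒ step 4: DBCDDADBDDADBBADDADBBADDDDDBCDDADBDBCDDADBDDADBBA ⇒ DD·ADB·BA·DD·DD·DBC·DD·ADB·DD·DD·DBC·DD·ADB·ADB·DBC·DD·DD·DBC·DD·ADB·ADB·DBC·DD·DD·DD·DD·DD·ADB·BA·DD·DD·DBC·DD·ADB·DD·ADB·BA·DD·DD·DBC·DD·ADB·DD·DD·DBC·DD·ADB·ADB·DBC
    A ↦ DBC
    B ↦ ADB
    C ↦ BA
    D ↦ DD

A->DBC, B->ADB, C->BA, D->DD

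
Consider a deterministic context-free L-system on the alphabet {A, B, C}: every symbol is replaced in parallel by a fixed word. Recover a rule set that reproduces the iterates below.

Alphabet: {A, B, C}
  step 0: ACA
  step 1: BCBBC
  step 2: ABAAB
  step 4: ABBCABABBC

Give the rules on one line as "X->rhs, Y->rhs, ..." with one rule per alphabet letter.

A->BC, B->A, C->B

  step 1 ⇒ step 2: BCBBC ⇒ A·B·A·A·B
    B ↦ A
    C ↦ B
  step 0 ⇒ step 1: ACA ⇒ BC·B·BC
    A ↦ BC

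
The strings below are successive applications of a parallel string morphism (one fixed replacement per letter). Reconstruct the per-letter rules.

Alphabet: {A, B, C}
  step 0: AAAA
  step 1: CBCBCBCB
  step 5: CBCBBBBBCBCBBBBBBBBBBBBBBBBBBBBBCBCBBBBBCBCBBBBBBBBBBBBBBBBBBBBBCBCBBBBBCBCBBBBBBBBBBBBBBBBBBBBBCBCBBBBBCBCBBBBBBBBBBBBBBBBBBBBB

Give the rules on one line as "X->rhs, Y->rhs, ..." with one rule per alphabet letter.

A->CB, B->BB, C->AA

  step 0 ⇒ step 1: AAAA ⇒ CB·CB·CB·CB
    A ↦ CB
    B ↦ BB  (constrained at step 1)
    C ↦ AA  (constrained at step 1)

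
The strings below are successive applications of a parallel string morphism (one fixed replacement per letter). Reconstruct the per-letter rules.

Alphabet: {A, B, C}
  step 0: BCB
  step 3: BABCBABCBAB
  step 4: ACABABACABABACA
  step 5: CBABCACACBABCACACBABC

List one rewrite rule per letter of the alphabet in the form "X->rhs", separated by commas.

A->C, B->A, C->BAB

  step 4 ⇒ step 5: ACABABACABABACA ⇒ C·BAB·C·A·C·A·C·BAB·C·A·C·A·C·BAB·C
    A ↦ C
    B ↦ A
    C ↦ BAB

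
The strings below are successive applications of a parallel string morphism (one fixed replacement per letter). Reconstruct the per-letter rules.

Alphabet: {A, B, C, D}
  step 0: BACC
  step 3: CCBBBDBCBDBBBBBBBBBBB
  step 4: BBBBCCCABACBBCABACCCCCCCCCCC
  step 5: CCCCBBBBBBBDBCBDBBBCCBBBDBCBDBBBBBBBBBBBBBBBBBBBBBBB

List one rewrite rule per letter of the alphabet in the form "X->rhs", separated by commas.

A->BDB, B->C, C->BB, D->ABA

  step 4 ⇒ step 5: BBBBCCCABACBBCABACCCCCCCCCCC ⇒ C·C·C·C·BB·BB·BB·BDB·C·BDB·BB·C·C·BB·BDB·C·BDB·BB·BB·BB·BB·BB·BB·BB·BB·BB·BB·BB
    A ↦ BDB
    B ↦ C
    C ↦ BB
  step 3 ⇒ step 4: CCBBBDBCBDBBBBBBBBBBB ⇒ BB·BB·C·C·C·ABA·C·BB·C·ABA·C·C·C·C·C·C·C·C·C·C·C
    D ↦ ABA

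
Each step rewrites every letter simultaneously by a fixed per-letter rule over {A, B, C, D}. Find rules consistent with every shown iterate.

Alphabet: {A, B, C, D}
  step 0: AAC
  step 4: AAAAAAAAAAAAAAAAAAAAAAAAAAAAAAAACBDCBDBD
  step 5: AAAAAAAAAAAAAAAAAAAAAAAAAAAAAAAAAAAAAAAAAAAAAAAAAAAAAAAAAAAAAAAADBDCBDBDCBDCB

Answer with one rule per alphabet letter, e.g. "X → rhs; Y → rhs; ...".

  step 4 ⇒ step 5: AAAAAAAAAAAAAAAAAAAAAAAAAAAAAAAACBDCBDBD ⇒ AA·AA·AA·AA·AA·AA·AA·AA·AA·AA·AA·AA·AA·AA·AA·AA·AA·AA·AA·AA·AA·AA·AA·AA·AA·AA·AA·AA·AA·AA·AA·AA·DB·D·CB·DB·D·CB·D·CB
    A ↦ AA
    B ↦ D
    C ↦ DB
    D ↦ CB

A->AA, B->D, C->DB, D->CB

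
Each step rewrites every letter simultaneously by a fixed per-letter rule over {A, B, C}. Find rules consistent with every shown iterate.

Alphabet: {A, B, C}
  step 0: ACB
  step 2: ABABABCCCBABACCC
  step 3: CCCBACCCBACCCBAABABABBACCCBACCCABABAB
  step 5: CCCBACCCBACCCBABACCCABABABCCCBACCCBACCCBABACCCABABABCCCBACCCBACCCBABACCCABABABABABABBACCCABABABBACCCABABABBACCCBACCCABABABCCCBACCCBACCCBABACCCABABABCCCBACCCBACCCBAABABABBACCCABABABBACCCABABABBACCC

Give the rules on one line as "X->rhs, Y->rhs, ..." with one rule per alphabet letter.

  step 2 ⇒ step 3: ABABABCCCBABACCC ⇒ CCC·BA·CCC·BA·CCC·BA·AB·AB·AB·BA·CCC·BA·CCC·AB·AB·AB
    A ↦ CCC
    B ↦ BA
    C ↦ AB

A->CCC, B->BA, C->AB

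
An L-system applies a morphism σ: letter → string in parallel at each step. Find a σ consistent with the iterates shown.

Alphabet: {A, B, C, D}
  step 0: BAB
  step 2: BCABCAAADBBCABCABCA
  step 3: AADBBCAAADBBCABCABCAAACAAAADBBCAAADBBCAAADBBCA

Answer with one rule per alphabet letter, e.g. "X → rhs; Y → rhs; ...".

  step 2 ⇒ step 3: BCABCAAADBBCABCABCA ⇒ AA·DB·BCA·AA·DB·BCA·BCA·BCA·AAC·AA·AA·DB·BCA·AA·DB·BCA·AA·DB·BCA
    A ↦ BCA
    B ↦ AA
    C ↦ DB
    D ↦ AAC

A->BCA, B->AA, C->DB, D->AAC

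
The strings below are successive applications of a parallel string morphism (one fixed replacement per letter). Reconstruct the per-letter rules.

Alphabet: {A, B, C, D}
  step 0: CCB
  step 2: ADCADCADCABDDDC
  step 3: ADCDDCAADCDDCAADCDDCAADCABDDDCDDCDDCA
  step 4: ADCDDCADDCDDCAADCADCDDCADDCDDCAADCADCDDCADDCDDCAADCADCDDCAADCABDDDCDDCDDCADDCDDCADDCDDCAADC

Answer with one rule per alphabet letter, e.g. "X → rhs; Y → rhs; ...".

  step 3 ⇒ step 4: ADCDDCAADCDDCAADCDDCAADCABDDDCDDCDDCA ⇒ ADC·DDC·A·DDC·DDC·A·ADC·ADC·DDC·A·DDC·DDC·A·ADC·ADC·DDC·A·DDC·DDC·A·ADC·ADC·DDC·A·ADC·ABD·DDC·DDC·DDC·A·DDC·DDC·A·DDC·DDC·A·ADC
    A ↦ ADC
    B ↦ ABD
    C ↦ A
    D ↦ DDC

A->ADC, B->ABD, C->A, D->DDC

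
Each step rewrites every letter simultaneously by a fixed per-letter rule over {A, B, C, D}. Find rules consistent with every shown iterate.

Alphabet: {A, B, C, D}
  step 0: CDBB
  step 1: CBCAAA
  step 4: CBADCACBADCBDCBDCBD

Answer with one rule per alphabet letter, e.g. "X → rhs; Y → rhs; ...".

  step 0 ⇒ step 1: CDBB ⇒ CB·CA·A·A
    B ↦ A
    C ↦ CB
    D ↦ CA
    A ↦ D  (constrained at step 1)

A->D, B->A, C->CB, D->CA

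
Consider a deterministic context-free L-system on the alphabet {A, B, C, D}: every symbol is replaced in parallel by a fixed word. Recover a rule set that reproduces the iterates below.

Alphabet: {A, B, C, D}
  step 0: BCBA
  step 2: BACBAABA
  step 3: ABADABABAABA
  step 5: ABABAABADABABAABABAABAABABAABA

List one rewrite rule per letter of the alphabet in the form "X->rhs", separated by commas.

  step 2 ⇒ step 3: BACBAABA ⇒ A·BA·D·A·BA·BA·A·BA
    A ↦ BA
    B ↦ A
    C ↦ D
    D ↦ C  (constrained at step 3)

A->BA, B->A, C->D, D->C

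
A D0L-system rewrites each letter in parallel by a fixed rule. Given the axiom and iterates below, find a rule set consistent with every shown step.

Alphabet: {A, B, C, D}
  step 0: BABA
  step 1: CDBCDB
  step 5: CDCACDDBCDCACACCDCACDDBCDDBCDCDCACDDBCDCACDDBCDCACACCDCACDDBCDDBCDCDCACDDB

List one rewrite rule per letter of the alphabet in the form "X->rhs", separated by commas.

A->DB, B->C, C->CD, D->CA

  step 0 ⇒ step 1: BABA ⇒ C·DB·C·DB
    A ↦ DB
    B ↦ C
    C ↦ CD  (constrained at step 1)
    D ↦ CA  (constrained at step 1)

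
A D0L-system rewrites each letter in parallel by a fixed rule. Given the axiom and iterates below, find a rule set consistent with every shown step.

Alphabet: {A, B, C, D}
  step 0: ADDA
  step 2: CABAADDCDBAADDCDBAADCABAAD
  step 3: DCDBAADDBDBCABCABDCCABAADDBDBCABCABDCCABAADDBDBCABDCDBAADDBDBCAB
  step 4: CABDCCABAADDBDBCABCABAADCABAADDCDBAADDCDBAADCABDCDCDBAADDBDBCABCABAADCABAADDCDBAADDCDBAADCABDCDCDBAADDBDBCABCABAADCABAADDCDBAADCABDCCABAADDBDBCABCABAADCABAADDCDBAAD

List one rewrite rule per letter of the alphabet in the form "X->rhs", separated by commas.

A->DB, B->AAD, C->DC, D->CAB

  step 3 ⇒ step 4: DCDBAADDBDBCABCABDCCABAADDBDBCABCABDCCABAADDBDBCABDCDBAADDBDBCAB ⇒ CAB·DC·CAB·AAD·DB·DB·CAB·CAB·AAD·CAB·AAD·DC·DB·AAD·DC·DB·AAD·CAB·DC·DC·DB·AAD·DB·DB·CAB·CAB·AAD·CAB·AAD·DC·DB·AAD·DC·DB·AAD·CAB·DC·DC·DB·AAD·DB·DB·CAB·CAB·AAD·CAB·AAD·DC·DB·AAD·CAB·DC·CAB·AAD·DB·DB·CAB·CAB·AAD·CAB·AAD·DC·DB·AAD
    A ↦ DB
    B ↦ AAD
    C ↦ DC
    D ↦ CAB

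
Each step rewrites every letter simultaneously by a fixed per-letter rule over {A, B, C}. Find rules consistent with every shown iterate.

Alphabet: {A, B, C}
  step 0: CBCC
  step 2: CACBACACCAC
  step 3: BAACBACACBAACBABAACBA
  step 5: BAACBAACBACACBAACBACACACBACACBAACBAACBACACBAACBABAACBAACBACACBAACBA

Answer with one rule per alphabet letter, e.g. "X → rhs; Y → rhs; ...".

A->AC, B->C, C->BA

  step 2 ⇒ step 3: CACBACACCAC ⇒ BA·AC·BA·C·AC·BA·AC·BA·BA·AC·BA
    A ↦ AC
    B ↦ C
    C ↦ BA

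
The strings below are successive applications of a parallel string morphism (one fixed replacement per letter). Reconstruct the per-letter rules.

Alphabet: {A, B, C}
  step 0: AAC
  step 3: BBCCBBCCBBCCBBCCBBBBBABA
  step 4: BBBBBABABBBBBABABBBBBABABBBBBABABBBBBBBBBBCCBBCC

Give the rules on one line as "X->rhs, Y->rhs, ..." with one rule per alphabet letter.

A->CC, B->BB, C->BA

  step 3 ⇒ step 4: BBCCBBCCBBCCBBCCBBBBBABA ⇒ BB·BB·BA·BA·BB·BB·BA·BA·BB·BB·BA·BA·BB·BB·BA·BA·BB·BB·BB·BB·BB·CC·BB·CC
    A ↦ CC
    B ↦ BB
    C ↦ BA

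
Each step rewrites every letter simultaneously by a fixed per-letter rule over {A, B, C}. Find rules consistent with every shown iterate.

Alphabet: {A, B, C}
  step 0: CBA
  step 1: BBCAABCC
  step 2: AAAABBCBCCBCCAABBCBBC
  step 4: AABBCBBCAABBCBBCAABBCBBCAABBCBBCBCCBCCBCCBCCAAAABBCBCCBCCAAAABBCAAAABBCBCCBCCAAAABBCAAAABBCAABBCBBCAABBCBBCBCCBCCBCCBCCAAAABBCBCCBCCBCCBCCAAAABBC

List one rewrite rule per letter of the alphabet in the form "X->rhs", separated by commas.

A->BCC, B->AA, C->BBC

  step 1 ⇒ step 2: BBCAABCC ⇒ AA·AA·BBC·BCC·BCC·AA·BBC·BBC
    A ↦ BCC
    B ↦ AA
    C ↦ BBC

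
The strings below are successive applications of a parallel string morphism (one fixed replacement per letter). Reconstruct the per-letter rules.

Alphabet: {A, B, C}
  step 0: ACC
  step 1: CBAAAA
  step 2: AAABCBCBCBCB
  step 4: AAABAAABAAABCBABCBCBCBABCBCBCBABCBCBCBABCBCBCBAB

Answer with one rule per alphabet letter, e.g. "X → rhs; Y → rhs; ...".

A->CB, B->AB, C->AA

  step 1 ⇒ step 2: CBAAAA ⇒ AA·AB·CB·CB·CB·CB
    A ↦ CB
    B ↦ AB
    C ↦ AA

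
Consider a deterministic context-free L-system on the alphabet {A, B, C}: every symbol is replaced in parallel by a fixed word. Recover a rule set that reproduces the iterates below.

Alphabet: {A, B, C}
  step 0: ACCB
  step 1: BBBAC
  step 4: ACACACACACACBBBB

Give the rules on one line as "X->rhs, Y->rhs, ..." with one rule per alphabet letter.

A->B, B->AC, C->B

  step 0 ⇒ step 1: ACCB ⇒ B·B·B·AC
    A ↦ B
    B ↦ AC
    C ↦ B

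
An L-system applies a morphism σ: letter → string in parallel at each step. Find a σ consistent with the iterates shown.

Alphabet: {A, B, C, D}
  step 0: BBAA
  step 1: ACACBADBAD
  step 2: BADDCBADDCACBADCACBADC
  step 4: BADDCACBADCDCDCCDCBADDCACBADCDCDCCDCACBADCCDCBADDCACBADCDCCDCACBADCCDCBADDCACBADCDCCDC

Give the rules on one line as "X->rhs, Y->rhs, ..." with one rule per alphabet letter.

A->BAD, B->AC, C->DC, D->C

  step 1 ⇒ step 2: ACACBADBAD ⇒ BAD·DC·BAD·DC·AC·BAD·C·AC·BAD·C
    A ↦ BAD
    B ↦ AC
    C ↦ DC
    D ↦ C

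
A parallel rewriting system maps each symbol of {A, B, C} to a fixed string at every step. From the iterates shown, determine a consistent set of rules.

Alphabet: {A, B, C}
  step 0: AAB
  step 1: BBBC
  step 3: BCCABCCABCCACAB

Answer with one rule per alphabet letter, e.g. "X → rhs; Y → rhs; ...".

  step 0 ⇒ step 1: AAB ⇒ B·B·BC
    A ↦ B
    B ↦ BC
    C ↦ CA  (constrained at step 1)

A->B, B->BC, C->CA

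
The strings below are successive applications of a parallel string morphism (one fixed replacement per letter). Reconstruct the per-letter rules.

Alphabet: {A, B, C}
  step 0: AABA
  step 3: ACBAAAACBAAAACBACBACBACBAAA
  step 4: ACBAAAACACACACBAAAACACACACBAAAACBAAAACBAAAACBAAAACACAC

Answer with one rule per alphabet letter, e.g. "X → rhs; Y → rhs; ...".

A->AC, B->AAA, C->B

  step 3 ⇒ step 4: ACBAAAACBAAAACBACBACBACBAAA ⇒ AC·B·AAA·AC·AC·AC·AC·B·AAA·AC·AC·AC·AC·B·AAA·AC·B·AAA·AC·B·AAA·AC·B·AAA·AC·AC·AC
    A ↦ AC
    B ↦ AAA
    C ↦ B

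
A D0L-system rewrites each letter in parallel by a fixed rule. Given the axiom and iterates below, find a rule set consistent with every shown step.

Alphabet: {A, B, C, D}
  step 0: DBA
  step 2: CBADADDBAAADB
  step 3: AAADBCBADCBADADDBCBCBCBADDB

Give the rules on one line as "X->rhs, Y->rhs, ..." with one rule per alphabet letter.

  step 2 ⇒ step 3: CBADADDBAAADB ⇒ AAA·DB·CB·AD·CB·AD·AD·DB·CB·CB·CB·AD·DB
    A ↦ CB
    B ↦ DB
    C ↦ AAA
    D ↦ AD

A->CB, B->DB, C->AAA, D->AD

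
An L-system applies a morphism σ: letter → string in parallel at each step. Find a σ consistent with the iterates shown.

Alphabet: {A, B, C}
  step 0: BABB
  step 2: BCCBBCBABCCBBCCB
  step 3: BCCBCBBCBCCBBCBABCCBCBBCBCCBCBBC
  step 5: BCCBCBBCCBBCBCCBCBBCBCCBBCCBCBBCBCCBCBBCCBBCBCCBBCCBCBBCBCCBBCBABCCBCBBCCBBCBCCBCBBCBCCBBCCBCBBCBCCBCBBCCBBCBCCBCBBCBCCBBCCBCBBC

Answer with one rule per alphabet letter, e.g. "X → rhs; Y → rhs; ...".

A->BA, B->BC, C->CB

  step 2 ⇒ step 3: BCCBBCBABCCBBCCB ⇒ BC·CB·CB·BC·BC·CB·BC·BA·BC·CB·CB·BC·BC·CB·CB·BC
    A ↦ BA
    B ↦ BC
    C ↦ CB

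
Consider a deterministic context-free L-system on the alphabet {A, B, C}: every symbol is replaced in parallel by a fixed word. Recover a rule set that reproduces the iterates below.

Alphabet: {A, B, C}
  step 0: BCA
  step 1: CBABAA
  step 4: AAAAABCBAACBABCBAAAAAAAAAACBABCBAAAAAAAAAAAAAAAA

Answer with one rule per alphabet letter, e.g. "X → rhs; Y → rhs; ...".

  step 0 ⇒ step 1: BCA ⇒ CB·AB·AA
    A ↦ AA
    B ↦ CB
    C ↦ AB

A->AA, B->CB, C->AB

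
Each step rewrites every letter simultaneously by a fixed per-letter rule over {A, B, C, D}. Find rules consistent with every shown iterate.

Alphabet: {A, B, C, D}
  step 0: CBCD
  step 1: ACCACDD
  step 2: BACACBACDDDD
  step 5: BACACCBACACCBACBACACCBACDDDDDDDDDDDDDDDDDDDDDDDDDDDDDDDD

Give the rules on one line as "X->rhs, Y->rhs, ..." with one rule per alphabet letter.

  step 1 ⇒ step 2: ACCACDD ⇒ B·AC·AC·B·AC·DD·DD
    A ↦ B
    C ↦ AC
    D ↦ DD
  step 0 ⇒ step 1: CBCD ⇒ AC·C·AC·DD
    B ↦ C

A->B, B->C, C->AC, D->DD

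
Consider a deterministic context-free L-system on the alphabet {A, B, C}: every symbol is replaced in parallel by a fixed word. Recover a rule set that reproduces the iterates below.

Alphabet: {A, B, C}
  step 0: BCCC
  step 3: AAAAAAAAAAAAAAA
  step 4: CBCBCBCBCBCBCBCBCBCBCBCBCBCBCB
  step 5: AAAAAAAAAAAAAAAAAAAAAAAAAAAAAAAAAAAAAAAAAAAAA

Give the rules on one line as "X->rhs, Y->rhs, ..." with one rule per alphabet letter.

A->CB, B->AA, C->A

  step 4 ⇒ step 5: CBCBCBCBCBCBCBCBCBCBCBCBCBCBCB ⇒ A·AA·A·AA·A·AA·A·AA·A·AA·A·AA·A·AA·A·AA·A·AA·A·AA·A·AA·A·AA·A·AA·A·AA·A·AA
    B ↦ AA
    C ↦ A
  step 3 ⇒ step 4: AAAAAAAAAAAAAAA ⇒ CB·CB·CB·CB·CB·CB·CB·CB·CB·CB·CB·CB·CB·CB·CB
    A ↦ CB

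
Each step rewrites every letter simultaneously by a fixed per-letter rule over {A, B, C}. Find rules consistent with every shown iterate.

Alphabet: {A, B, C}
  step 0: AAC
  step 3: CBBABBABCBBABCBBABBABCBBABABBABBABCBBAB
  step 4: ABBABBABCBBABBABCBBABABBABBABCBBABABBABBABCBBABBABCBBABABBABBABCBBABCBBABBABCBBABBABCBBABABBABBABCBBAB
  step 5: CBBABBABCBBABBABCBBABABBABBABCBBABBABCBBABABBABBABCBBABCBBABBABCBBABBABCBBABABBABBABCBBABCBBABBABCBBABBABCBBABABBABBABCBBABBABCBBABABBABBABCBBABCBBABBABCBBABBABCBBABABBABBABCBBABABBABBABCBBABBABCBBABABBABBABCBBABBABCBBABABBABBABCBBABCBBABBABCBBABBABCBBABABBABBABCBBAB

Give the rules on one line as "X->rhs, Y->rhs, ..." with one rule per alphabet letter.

  step 4 ⇒ step 5: ABBABBABCBBABBABCBBABABBABBABCBBABABBABBABCBBABBABCBBABABBABBABCBBABCBBABBABCBBABBABCBBABABBABBABCBBAB ⇒ CB·BAB·BAB·CB·BAB·BAB·CB·BAB·AB·BAB·BAB·CB·BAB·BAB·CB·BAB·AB·BAB·BAB·CB·BAB·CB·BAB·BAB·CB·BAB·BAB·CB·BAB·AB·BAB·BAB·CB·BAB·CB·BAB·BAB·CB·BAB·BAB·CB·BAB·AB·BAB·BAB·CB·BAB·BAB·CB·BAB·AB·BAB·BAB·CB·BAB·CB·BAB·BAB·CB·BAB·BAB·CB·BAB·AB·BAB·BAB·CB·BAB·AB·BAB·BAB·CB·BAB·BAB·CB·BAB·AB·BAB·BAB·CB·BAB·BAB·CB·BAB·AB·BAB·BAB·CB·BAB·CB·BAB·BAB·CB·BAB·BAB·CB·BAB·AB·BAB·BAB·CB·BAB
    A ↦ CB
    B ↦ BAB
    C ↦ AB

A->CB, B->BAB, C->AB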